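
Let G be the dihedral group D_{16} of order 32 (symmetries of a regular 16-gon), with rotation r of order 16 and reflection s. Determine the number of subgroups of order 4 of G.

9

|G| = 32 and 4 | 32, so subgroups of order 4 are possible by Lagrange.
The subgroups of order 4 are: {e, r^8, r^2s, r^10s}; {e, r^8, r^3s, r^11s}; {e, r^4, r^8, r^12}; {e, r^8, r^4s, r^12s}; … (9 in all).
So G has 9 subgroups of order 4.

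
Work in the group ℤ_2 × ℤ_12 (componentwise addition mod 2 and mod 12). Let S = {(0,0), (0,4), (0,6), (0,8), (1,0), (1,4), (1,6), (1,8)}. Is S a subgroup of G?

No

Closure fails: (0,4) + (0,6) = (0,10) ∉ S. So S is not a subgroup.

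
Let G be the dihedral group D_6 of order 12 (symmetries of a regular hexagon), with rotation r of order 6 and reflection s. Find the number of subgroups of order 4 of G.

3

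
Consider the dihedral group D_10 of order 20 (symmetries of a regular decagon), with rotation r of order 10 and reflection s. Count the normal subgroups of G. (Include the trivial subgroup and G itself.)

7

G has 22 subgroups. Checking conjugation-invariance by order — order 1: 1/1 normal; order 2: 1/11 normal; order 4: 0/5 normal; order 5: 1/1 normal; order 10: 3/3 normal; order 20: 1/1 normal.
Total normal subgroups: 7.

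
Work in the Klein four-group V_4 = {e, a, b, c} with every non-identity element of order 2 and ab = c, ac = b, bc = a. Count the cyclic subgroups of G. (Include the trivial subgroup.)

4

Group the elements of G by the cyclic subgroup they generate; each cyclic subgroup of order d accounts for φ(d) elements.
Cyclic subgroups by order — order 1: 1; order 2: 3.
Total: 4.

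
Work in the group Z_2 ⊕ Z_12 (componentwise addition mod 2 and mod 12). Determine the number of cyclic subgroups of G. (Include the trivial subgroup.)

12

Each element a generates a cyclic subgroup ⟨a⟩; distinct elements may generate the same one (a cyclic group of order d has φ(d) generators).
Cyclic subgroups by order — order 1: 1; order 2: 3; order 3: 1; order 4: 2; order 6: 3; order 12: 2.
Total: 12.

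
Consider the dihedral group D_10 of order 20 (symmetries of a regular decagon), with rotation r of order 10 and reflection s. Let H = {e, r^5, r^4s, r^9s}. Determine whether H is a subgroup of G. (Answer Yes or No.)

Yes

|H| = 4 divides |G| = 20, consistent with Lagrange.
H contains the identity, every element's inverse is in H, and H is closed under ·: it is a subgroup.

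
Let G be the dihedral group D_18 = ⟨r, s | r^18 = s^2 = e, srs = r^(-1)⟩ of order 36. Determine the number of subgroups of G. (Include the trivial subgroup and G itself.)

45

|G| = 36, so by Lagrange every subgroup order divides 36. Divisors: 1, 2, 3, 4, 6, 9, 12, 18, 36.
Subgroups by order — order 1: 1; order 2: 19; order 3: 1; order 4: 9; order 6: 7; order 9: 1; order 12: 3; order 18: 3; order 36: 1.
Total: 1 + 19 + 1 + 9 + 7 + 1 + 3 + 3 + 1 = 45.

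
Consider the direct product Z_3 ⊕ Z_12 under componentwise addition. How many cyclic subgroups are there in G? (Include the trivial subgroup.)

15

Group the elements of G by the cyclic subgroup they generate; each cyclic subgroup of order d accounts for φ(d) elements.
Cyclic subgroups by order — order 1: 1; order 2: 1; order 3: 4; order 4: 1; order 6: 4; order 12: 4.
Total: 15.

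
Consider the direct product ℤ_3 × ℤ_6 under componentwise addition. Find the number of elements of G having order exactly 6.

An element (a,b) has order lcm(ord(a), ord(b)); count pairs with lcm equal to 6.
Enumerating gives 8 such elements.

8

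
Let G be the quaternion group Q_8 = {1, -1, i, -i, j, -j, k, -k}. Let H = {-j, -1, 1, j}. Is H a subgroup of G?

|H| = 4 divides |G| = 8, consistent with Lagrange.
H contains the identity, every element's inverse is in H, and H is closed under ·: it is a subgroup.
In fact H = ⟨j⟩.

Yes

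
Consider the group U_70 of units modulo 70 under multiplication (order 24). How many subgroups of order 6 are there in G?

3

|G| = 24 and 6 | 24, so subgroups of order 6 are possible by Lagrange.
The subgroups of order 6 are: {1, 11, 19, 51, 59, 69}; {1, 9, 11, 29, 39, 51}; {1, 11, 31, 41, 51, 61}.
So G has 3 subgroups of order 6.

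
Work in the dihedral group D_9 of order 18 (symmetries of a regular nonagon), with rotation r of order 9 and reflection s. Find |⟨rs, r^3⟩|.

|⟨rs⟩| = 2 and |⟨r^3⟩| = 3, so |H| is a multiple of lcm(2, 3) = 6 and divides |G| = 18.
Closing under the operation: H = {e, r^3, r^6, rs, r^4s, r^7s}, so |H| = 6.

6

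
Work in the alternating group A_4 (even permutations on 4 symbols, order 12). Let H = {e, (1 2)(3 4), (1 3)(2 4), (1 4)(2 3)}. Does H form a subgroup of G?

Yes

|H| = 4 divides |G| = 12, consistent with Lagrange.
H contains the identity, every element's inverse is in H, and H is closed under ∘: it is a subgroup.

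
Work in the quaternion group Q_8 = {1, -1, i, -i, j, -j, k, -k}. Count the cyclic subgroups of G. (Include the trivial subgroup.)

5

A cyclic subgroup of order d is generated by each of its φ(d) elements of order d, so the cyclic subgroups of order d number (#elements of order d)/φ(d).
Cyclic subgroups by order — order 1: 1; order 2: 1; order 4: 3.
Total: 5.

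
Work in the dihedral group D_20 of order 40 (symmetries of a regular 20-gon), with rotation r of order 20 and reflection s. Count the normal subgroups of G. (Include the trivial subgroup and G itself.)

G has 48 subgroups. Checking conjugation-invariance by order — order 1: 1/1 normal; order 2: 1/21 normal; order 4: 1/11 normal; order 5: 1/1 normal; order 8: 0/5 normal; order 10: 1/5 normal; order 20: 3/3 normal; order 40: 1/1 normal.
Total normal subgroups: 9.

9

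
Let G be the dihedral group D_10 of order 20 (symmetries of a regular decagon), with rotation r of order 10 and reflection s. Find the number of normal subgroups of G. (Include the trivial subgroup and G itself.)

7

G has 22 subgroups. Checking conjugation-invariance by order — order 1: 1/1 normal; order 2: 1/11 normal; order 4: 0/5 normal; order 5: 1/1 normal; order 10: 3/3 normal; order 20: 1/1 normal.
Total normal subgroups: 7.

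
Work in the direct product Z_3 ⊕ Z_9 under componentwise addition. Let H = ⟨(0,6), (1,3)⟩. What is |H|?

9

|⟨(0,6)⟩| = 3 and |⟨(1,3)⟩| = 3, so |H| is a multiple of lcm(3, 3) = 3 and divides |G| = 27.
Closing under the operation: H = {(0,0), (0,3), (0,6), (1,0), (1,3), (1,6), (2,0), (2,3), (2,6)}, so |H| = 9.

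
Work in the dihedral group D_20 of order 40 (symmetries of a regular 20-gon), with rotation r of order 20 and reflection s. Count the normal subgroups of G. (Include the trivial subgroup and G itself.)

9

G has 48 subgroups. Checking conjugation-invariance by order — order 1: 1/1 normal; order 2: 1/21 normal; order 4: 1/11 normal; order 5: 1/1 normal; order 8: 0/5 normal; order 10: 1/5 normal; order 20: 3/3 normal; order 40: 1/1 normal.
Total normal subgroups: 9.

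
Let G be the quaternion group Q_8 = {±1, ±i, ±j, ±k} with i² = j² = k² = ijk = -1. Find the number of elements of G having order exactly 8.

No element of G has order 8 (even though 8 | 8).

0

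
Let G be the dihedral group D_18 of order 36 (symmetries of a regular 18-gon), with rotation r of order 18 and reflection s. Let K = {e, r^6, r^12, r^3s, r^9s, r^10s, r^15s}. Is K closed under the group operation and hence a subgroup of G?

No

|K| = 7 does not divide |G| = 36, so by Lagrange K is not a subgroup.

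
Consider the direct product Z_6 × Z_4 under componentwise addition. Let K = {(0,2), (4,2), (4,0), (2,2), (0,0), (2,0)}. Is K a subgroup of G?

Yes

|K| = 6 divides |G| = 24, consistent with Lagrange.
K contains the identity, every element's inverse is in K, and K is closed under +: it is a subgroup.
In fact K = ⟨(2,2)⟩.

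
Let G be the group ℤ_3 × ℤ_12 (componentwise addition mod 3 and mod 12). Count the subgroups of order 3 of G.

|G| = 36 and 3 | 36, so subgroups of order 3 are possible by Lagrange.
The subgroups of order 3 are: {(0,0), (0,4), (0,8)}; {(0,0), (1,0), (2,0)}; {(0,0), (1,4), (2,8)}; {(0,0), (1,8), (2,4)}.
So G has 4 subgroups of order 3.

4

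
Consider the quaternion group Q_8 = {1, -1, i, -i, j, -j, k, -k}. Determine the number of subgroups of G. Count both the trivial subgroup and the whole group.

|G| = 8, so by Lagrange every subgroup order divides 8. Divisors: 1, 2, 4, 8.
Subgroups by order — order 1: 1; order 2: 1; order 4: 3; order 8: 1.
Total: 1 + 1 + 3 + 1 = 6.

6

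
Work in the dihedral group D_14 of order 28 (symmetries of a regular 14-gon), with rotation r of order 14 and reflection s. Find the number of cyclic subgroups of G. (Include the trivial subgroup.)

18

Each element a generates a cyclic subgroup ⟨a⟩; distinct elements may generate the same one (a cyclic group of order d has φ(d) generators).
Cyclic subgroups by order — order 1: 1; order 2: 15; order 7: 1; order 14: 1.
Total: 18.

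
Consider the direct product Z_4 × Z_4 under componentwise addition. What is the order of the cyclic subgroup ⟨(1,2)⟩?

4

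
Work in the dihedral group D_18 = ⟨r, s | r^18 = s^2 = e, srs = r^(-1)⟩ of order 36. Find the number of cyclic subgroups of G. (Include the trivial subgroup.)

24

Group the elements of G by the cyclic subgroup they generate; each cyclic subgroup of order d accounts for φ(d) elements.
Cyclic subgroups by order — order 1: 1; order 2: 19; order 3: 1; order 6: 1; order 9: 1; order 18: 1.
Total: 24.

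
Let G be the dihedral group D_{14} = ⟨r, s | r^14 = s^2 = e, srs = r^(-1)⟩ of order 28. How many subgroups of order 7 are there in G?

1

|G| = 28 and 7 | 28, so subgroups of order 7 are possible by Lagrange.
The subgroups of order 7 are: {e, r^2, r^4, r^6, r^8, r^10, r^12}.
So G has 1 subgroup of order 7.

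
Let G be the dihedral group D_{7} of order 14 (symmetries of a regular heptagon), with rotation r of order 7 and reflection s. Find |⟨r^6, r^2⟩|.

7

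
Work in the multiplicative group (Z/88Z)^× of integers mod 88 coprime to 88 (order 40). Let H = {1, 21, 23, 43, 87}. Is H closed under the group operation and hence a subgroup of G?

No

Closure fails: 23 · 87 = 65 ∉ H. So H is not a subgroup.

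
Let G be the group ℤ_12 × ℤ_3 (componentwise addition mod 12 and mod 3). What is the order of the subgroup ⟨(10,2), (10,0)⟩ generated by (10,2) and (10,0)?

18

|⟨(10,2)⟩| = 6 and |⟨(10,0)⟩| = 6, so |H| is a multiple of lcm(6, 6) = 6 and divides |G| = 36.
Closing under the operation: H = {(0,0), (0,1), (0,2), (2,0), (2,1), (2,2), (4,0), (4,1), (4,2), (6,0), (6,1), (6,2), (8,0), (8,1), (8,2), (10,0), (10,1), (10,2)}, so |H| = 18.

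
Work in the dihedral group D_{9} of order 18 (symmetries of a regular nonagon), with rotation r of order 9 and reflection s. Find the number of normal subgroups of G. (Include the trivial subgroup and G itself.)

G has 16 subgroups. Checking conjugation-invariance by order — order 1: 1/1 normal; order 2: 0/9 normal; order 3: 1/1 normal; order 6: 0/3 normal; order 9: 1/1 normal; order 18: 1/1 normal.
Total normal subgroups: 4.

4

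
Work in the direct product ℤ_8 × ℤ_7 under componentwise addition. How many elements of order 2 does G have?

An element (a,b) has order lcm(ord(a), ord(b)); count pairs with lcm equal to 2.
Enumerating gives 1 such elements.

1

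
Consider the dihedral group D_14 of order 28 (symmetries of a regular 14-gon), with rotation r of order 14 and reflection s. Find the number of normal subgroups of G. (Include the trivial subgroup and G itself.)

7

G has 28 subgroups. Checking conjugation-invariance by order — order 1: 1/1 normal; order 2: 1/15 normal; order 4: 0/7 normal; order 7: 1/1 normal; order 14: 3/3 normal; order 28: 1/1 normal.
Total normal subgroups: 7.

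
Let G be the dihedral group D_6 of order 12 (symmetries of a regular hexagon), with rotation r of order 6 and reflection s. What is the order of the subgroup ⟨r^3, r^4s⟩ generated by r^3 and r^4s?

|⟨r^3⟩| = 2 and |⟨r^4s⟩| = 2, so |H| is a multiple of lcm(2, 2) = 2 and divides |G| = 12.
Closing under the operation: H = {e, r^3, rs, r^4s}, so |H| = 4.

4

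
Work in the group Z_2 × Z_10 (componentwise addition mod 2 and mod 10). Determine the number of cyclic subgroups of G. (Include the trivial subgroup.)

8

A cyclic subgroup of order d is generated by each of its φ(d) elements of order d, so the cyclic subgroups of order d number (#elements of order d)/φ(d).
Cyclic subgroups by order — order 1: 1; order 2: 3; order 5: 1; order 10: 3.
Total: 8.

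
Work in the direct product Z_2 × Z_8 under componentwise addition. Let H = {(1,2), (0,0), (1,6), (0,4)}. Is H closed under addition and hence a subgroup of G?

Yes

|H| = 4 divides |G| = 16, consistent with Lagrange.
H contains the identity, every element's inverse is in H, and H is closed under +: it is a subgroup.
In fact H = ⟨(1,6)⟩.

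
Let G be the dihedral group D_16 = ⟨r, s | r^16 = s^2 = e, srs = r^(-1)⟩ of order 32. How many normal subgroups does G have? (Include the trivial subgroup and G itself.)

8

G has 36 subgroups. Checking conjugation-invariance by order — order 1: 1/1 normal; order 2: 1/17 normal; order 4: 1/9 normal; order 8: 1/5 normal; order 16: 3/3 normal; order 32: 1/1 normal.
Total normal subgroups: 8.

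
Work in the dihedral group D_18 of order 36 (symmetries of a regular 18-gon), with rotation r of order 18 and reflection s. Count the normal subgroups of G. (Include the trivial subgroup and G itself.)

G has 45 subgroups. Checking conjugation-invariance by order — order 1: 1/1 normal; order 2: 1/19 normal; order 3: 1/1 normal; order 4: 0/9 normal; order 6: 1/7 normal; order 9: 1/1 normal; order 12: 0/3 normal; order 18: 3/3 normal; order 36: 1/1 normal.
Total normal subgroups: 9.

9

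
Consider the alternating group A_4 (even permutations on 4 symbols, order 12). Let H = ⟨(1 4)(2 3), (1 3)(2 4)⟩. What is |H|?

4

|⟨(1 4)(2 3)⟩| = 2 and |⟨(1 3)(2 4)⟩| = 2, so |H| is a multiple of lcm(2, 2) = 2 and divides |G| = 12.
Closing under the operation: H = {e, (1 2)(3 4), (1 3)(2 4), (1 4)(2 3)}, so |H| = 4.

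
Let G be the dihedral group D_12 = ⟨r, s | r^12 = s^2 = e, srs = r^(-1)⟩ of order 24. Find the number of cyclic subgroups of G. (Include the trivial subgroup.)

18

Group the elements of G by the cyclic subgroup they generate; each cyclic subgroup of order d accounts for φ(d) elements.
Cyclic subgroups by order — order 1: 1; order 2: 13; order 3: 1; order 4: 1; order 6: 1; order 12: 1.
Total: 18.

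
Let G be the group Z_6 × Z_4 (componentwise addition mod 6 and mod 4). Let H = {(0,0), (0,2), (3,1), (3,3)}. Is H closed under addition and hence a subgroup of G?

|H| = 4 divides |G| = 24, consistent with Lagrange.
H contains the identity, every element's inverse is in H, and H is closed under +: it is a subgroup.
In fact H = ⟨(3,1)⟩.

Yes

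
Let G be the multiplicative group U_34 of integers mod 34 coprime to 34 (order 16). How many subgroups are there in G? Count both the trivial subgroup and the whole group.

|G| = 16, so by Lagrange every subgroup order divides 16. Divisors: 1, 2, 4, 8, 16.
Subgroups by order — order 1: 1; order 2: 1; order 4: 1; order 8: 1; order 16: 1.
Total: 1 + 1 + 1 + 1 + 1 = 5.

5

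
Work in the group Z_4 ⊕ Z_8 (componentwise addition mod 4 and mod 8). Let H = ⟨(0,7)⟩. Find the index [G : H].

4

|⟨(0,7)⟩| = 8 and |G| = 32.
By Lagrange, [G : H] = |G|/|H| = 32/8 = 4.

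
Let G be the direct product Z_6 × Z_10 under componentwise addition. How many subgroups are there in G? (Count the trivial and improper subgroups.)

20

|G| = 60, so by Lagrange every subgroup order divides 60. Divisors: 1, 2, 3, 4, 5, 6, 10, 12, 15, 20, 30, 60.
Subgroups by order — order 1: 1; order 2: 3; order 3: 1; order 4: 1; order 5: 1; order 6: 3; order 10: 3; order 12: 1; order 15: 1; order 20: 1; order 30: 3; order 60: 1.
Total: 1 + 3 + 1 + 1 + 1 + 3 + 3 + 1 + 1 + 1 + 3 + 1 = 20.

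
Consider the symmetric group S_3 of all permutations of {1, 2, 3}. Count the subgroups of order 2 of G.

|G| = 6 and 2 | 6, so subgroups of order 2 are possible by Lagrange.
The subgroups of order 2 are: {e, (1 2)}; {e, (1 3)}; {e, (2 3)}.
So G has 3 subgroups of order 2.

3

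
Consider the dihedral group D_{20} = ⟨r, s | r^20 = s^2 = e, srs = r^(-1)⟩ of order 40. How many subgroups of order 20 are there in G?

3

|G| = 40 and 20 | 40, so subgroups of order 20 are possible by Lagrange.
The subgroups of order 20 are: {e, r, r^2, r^3, r^4, r^5, r^6, r^7, r^8, r^9, r^10, r^11, r^12, r^13, r^14, r^15, r^16, r^17, r^18, r^19}; {e, r^2, r^4, r^6, r^8, r^10, r^12, r^14, r^16, r^18, s, r^2s, r^4s, r^6s, r^8s, r^10s, r^12s, r^14s, r^16s, r^18s}; {e, r^2, r^4, r^6, r^8, r^10, r^12, r^14, r^16, r^18, rs, r^3s, r^5s, r^7s, r^9s, r^11s, r^13s, r^15s, r^17s, r^19s}.
So G has 3 subgroups of order 20.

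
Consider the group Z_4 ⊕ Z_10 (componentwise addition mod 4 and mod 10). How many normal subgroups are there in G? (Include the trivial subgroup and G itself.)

16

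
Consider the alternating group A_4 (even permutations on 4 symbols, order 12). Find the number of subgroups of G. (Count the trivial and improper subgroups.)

|G| = 12, so by Lagrange every subgroup order divides 12. Divisors: 1, 2, 3, 4, 6, 12.
Subgroups by order — order 1: 1; order 2: 3; order 3: 4; order 4: 1; order 6: 0; order 12: 1.
Total: 1 + 3 + 4 + 1 + 0 + 1 = 10.

10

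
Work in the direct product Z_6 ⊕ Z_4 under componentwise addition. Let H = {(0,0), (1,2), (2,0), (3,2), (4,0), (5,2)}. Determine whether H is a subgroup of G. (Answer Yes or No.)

Yes

|H| = 6 divides |G| = 24, consistent with Lagrange.
H contains the identity, every element's inverse is in H, and H is closed under +: it is a subgroup.
In fact H = ⟨(1,2)⟩.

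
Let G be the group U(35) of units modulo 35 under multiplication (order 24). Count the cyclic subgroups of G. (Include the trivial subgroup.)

12

A cyclic subgroup of order d is generated by each of its φ(d) elements of order d, so the cyclic subgroups of order d number (#elements of order d)/φ(d).
Cyclic subgroups by order — order 1: 1; order 2: 3; order 3: 1; order 4: 2; order 6: 3; order 12: 2.
Total: 12.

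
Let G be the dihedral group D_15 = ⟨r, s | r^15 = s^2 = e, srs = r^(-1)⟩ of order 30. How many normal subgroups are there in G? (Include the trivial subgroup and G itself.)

5

G has 28 subgroups. Checking conjugation-invariance by order — order 1: 1/1 normal; order 2: 0/15 normal; order 3: 1/1 normal; order 5: 1/1 normal; order 6: 0/5 normal; order 10: 0/3 normal; order 15: 1/1 normal; order 30: 1/1 normal.
Total normal subgroups: 5.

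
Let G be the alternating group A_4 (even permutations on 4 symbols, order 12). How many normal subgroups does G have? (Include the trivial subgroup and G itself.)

G has 10 subgroups. Checking conjugation-invariance by order — order 1: 1/1 normal; order 2: 0/3 normal; order 3: 0/4 normal; order 4: 1/1 normal; order 12: 1/1 normal.
Total normal subgroups: 3.

3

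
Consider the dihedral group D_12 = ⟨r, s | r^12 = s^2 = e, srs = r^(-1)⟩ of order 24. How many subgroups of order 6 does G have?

5

|G| = 24 and 6 | 24, so subgroups of order 6 are possible by Lagrange.
The subgroups of order 6 are: {e, r^2, r^4, r^6, r^8, r^10}; {e, r^4, r^8, r^2s, r^6s, r^10s}; {e, r^4, r^8, r^3s, r^7s, r^11s}; {e, r^4, r^8, s, r^4s, r^8s}; … (5 in all).
So G has 5 subgroups of order 6.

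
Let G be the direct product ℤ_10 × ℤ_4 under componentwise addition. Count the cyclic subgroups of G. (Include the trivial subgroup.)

12

Group the elements of G by the cyclic subgroup they generate; each cyclic subgroup of order d accounts for φ(d) elements.
Cyclic subgroups by order — order 1: 1; order 2: 3; order 4: 2; order 5: 1; order 10: 3; order 20: 2.
Total: 12.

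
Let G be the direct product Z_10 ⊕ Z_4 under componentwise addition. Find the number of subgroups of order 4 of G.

|G| = 40 and 4 | 40, so subgroups of order 4 are possible by Lagrange.
The subgroups of order 4 are: {(0,0), (0,1), (0,2), (0,3)}; {(0,0), (0,2), (5,0), (5,2)}; {(0,0), (0,2), (5,1), (5,3)}.
So G has 3 subgroups of order 4.

3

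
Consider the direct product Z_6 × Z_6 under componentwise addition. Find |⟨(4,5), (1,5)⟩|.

12

|⟨(4,5)⟩| = 6 and |⟨(1,5)⟩| = 6, so |H| is a multiple of lcm(6, 6) = 6 and divides |G| = 36.
Closing under the operation: H = {(0,0), (0,3), (1,2), (1,5), (2,1), (2,4), (3,0), (3,3), (4,2), (4,5), (5,1), (5,4)}, so |H| = 12.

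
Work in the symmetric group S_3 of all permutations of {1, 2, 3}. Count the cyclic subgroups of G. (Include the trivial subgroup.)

5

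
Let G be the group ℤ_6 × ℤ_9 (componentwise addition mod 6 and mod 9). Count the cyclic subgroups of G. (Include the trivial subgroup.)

16

Each element a generates a cyclic subgroup ⟨a⟩; distinct elements may generate the same one (a cyclic group of order d has φ(d) generators).
Cyclic subgroups by order — order 1: 1; order 2: 1; order 3: 4; order 6: 4; order 9: 3; order 18: 3.
Total: 16.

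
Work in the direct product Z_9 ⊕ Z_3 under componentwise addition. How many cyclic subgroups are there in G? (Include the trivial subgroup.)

8

Each element a generates a cyclic subgroup ⟨a⟩; distinct elements may generate the same one (a cyclic group of order d has φ(d) generators).
Cyclic subgroups by order — order 1: 1; order 3: 4; order 9: 3.
Total: 8.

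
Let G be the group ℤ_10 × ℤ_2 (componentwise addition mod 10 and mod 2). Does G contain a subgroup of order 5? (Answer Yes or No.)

Yes

5 | 20. A subgroup of order 5 is {(0,0), (2,0), (4,0), (6,0), (8,0)}.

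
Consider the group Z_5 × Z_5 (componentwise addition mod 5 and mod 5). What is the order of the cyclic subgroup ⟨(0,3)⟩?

The order of (0,3) in Z_5 × Z_5 is lcm(ord(0) in Z_5, ord(3) in Z_5).
ord(0) = 1 and ord(3) = 5, so |⟨(0,3)⟩| = lcm(1, 5) = 5.

5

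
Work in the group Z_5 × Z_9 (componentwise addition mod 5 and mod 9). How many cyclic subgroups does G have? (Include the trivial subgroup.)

6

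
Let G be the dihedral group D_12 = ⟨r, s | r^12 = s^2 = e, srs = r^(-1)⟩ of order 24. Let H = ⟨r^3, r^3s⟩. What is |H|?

|⟨r^3⟩| = 4 and |⟨r^3s⟩| = 2, so |H| is a multiple of lcm(4, 2) = 4 and divides |G| = 24.
Closing under the operation: H = {e, r^3, r^6, r^9, s, r^3s, r^6s, r^9s}, so |H| = 8.

8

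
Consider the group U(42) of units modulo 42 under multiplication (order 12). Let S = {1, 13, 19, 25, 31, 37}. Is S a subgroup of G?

Yes

|S| = 6 divides |G| = 12, consistent with Lagrange.
S contains the identity, every element's inverse is in S, and S is closed under ·: it is a subgroup.
In fact S = ⟨19⟩.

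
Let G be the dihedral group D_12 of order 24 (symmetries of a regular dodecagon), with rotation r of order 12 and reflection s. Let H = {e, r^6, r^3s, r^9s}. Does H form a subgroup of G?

Yes

|H| = 4 divides |G| = 24, consistent with Lagrange.
H contains the identity, every element's inverse is in H, and H is closed under ·: it is a subgroup.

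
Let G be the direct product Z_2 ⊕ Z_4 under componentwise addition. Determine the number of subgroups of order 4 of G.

3

|G| = 8 and 4 | 8, so subgroups of order 4 are possible by Lagrange.
The subgroups of order 4 are: {(0,0), (0,1), (0,2), (0,3)}; {(0,0), (0,2), (1,0), (1,2)}; {(0,0), (0,2), (1,1), (1,3)}.
So G has 3 subgroups of order 4.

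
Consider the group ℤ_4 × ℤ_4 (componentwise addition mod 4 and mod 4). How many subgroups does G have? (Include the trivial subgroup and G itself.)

|G| = 16, so by Lagrange every subgroup order divides 16. Divisors: 1, 2, 4, 8, 16.
Subgroups by order — order 1: 1; order 2: 3; order 4: 7; order 8: 3; order 16: 1.
Total: 1 + 3 + 7 + 3 + 1 = 15.

15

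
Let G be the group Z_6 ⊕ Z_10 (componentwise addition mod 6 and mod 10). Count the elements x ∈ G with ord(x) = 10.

12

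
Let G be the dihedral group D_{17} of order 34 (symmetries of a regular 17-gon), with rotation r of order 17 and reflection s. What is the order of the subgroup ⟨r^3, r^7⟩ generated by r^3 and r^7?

|⟨r^3⟩| = 17 and |⟨r^7⟩| = 17, so |H| is a multiple of lcm(17, 17) = 17 and divides |G| = 34.
Closing under the operation: H = {e, r, r^2, r^3, r^4, r^5, r^6, r^7, r^8, r^9, r^10, r^11, r^12, r^13, r^14, r^15, r^16}, so |H| = 17.

17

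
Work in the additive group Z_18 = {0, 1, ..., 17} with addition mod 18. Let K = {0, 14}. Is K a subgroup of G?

No

14 ∈ K but its inverse 4 ∉ K, so K is not a subgroup.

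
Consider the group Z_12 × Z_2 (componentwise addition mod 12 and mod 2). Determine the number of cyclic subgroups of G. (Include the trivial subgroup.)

Each element a generates a cyclic subgroup ⟨a⟩; distinct elements may generate the same one (a cyclic group of order d has φ(d) generators).
Cyclic subgroups by order — order 1: 1; order 2: 3; order 3: 1; order 4: 2; order 6: 3; order 12: 2.
Total: 12.

12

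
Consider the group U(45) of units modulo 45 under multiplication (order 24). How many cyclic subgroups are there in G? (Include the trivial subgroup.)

Each element a generates a cyclic subgroup ⟨a⟩; distinct elements may generate the same one (a cyclic group of order d has φ(d) generators).
Cyclic subgroups by order — order 1: 1; order 2: 3; order 3: 1; order 4: 2; order 6: 3; order 12: 2.
Total: 12.

12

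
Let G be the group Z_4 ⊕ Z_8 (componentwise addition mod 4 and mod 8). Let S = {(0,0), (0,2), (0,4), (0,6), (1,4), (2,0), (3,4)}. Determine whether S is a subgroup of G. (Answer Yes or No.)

|S| = 7 does not divide |G| = 32, so by Lagrange S is not a subgroup.

No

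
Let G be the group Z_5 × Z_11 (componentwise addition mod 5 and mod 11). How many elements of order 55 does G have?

An element (a,b) has order lcm(ord(a), ord(b)); count pairs with lcm equal to 55.
Enumerating gives 40 such elements.

40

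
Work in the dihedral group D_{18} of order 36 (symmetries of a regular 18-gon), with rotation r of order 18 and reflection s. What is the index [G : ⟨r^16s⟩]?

18

|⟨r^16s⟩| = 2 and |G| = 36.
By Lagrange, [G : H] = |G|/|H| = 36/2 = 18.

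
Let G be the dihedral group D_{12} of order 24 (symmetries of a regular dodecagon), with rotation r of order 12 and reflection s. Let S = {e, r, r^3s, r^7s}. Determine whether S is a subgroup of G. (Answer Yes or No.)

No

r ∈ S but its inverse r^11 ∉ S, so S is not a subgroup.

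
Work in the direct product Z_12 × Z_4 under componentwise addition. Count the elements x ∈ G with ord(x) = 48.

0

An element (a,b) has order lcm(ord(a), ord(b)); count pairs with lcm equal to 48.
Enumerating gives 0 such elements.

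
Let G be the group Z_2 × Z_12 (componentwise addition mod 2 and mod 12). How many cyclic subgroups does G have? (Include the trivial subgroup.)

A cyclic subgroup of order d is generated by each of its φ(d) elements of order d, so the cyclic subgroups of order d number (#elements of order d)/φ(d).
Cyclic subgroups by order — order 1: 1; order 2: 3; order 3: 1; order 4: 2; order 6: 3; order 12: 2.
Total: 12.

12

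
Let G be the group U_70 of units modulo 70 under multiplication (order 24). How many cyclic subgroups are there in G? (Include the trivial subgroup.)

12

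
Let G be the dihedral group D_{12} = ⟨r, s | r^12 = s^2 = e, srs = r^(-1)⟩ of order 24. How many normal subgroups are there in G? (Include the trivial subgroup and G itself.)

G has 34 subgroups. Checking conjugation-invariance by order — order 1: 1/1 normal; order 2: 1/13 normal; order 3: 1/1 normal; order 4: 1/7 normal; order 6: 1/5 normal; order 8: 0/3 normal; order 12: 3/3 normal; order 24: 1/1 normal.
Total normal subgroups: 9.

9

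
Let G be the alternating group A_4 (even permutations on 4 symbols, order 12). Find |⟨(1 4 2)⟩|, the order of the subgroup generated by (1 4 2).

3

Computing powers of (1 4 2): the smallest k with ((1 4 2))^k = e is k = 3.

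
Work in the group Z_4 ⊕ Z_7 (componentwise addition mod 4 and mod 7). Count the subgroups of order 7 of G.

1

|G| = 28 and 7 | 28, so subgroups of order 7 are possible by Lagrange.
The subgroups of order 7 are: {(0,0), (0,1), (0,2), (0,3), (0,4), (0,5), (0,6)}.
So G has 1 subgroup of order 7.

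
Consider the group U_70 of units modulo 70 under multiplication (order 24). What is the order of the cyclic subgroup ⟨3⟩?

Compute successive powers of 3 mod 70: 3, 9, 27, 11, 33, 29, 17, 51, …; 3^12 ≡ 1 (mod 70).
So |⟨3⟩| = 12.

12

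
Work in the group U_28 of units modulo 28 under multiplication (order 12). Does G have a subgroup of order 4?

Yes

4 | 12. A subgroup of order 4 is {1, 13, 15, 27}.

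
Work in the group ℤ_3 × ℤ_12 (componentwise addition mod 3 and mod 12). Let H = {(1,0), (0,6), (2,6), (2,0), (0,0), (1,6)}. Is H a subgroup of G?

Yes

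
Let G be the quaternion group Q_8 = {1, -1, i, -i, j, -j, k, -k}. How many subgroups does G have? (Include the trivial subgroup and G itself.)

6

|G| = 8, so by Lagrange every subgroup order divides 8. Divisors: 1, 2, 4, 8.
Subgroups by order — order 1: 1; order 2: 1; order 4: 3; order 8: 1.
Total: 1 + 1 + 3 + 1 = 6.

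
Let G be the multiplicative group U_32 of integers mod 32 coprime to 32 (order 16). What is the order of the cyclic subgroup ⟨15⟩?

2

Compute successive powers of 15 mod 32: 15, 1; 15^2 ≡ 1 (mod 32).
So |⟨15⟩| = 2.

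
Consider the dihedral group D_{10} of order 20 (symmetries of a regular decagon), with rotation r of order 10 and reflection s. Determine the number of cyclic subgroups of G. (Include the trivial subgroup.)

Group the elements of G by the cyclic subgroup they generate; each cyclic subgroup of order d accounts for φ(d) elements.
Cyclic subgroups by order — order 1: 1; order 2: 11; order 5: 1; order 10: 1.
Total: 14.

14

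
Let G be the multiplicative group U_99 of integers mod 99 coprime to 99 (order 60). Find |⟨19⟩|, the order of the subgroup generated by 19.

10

Compute successive powers of 19 mod 99: 19, 64, 28, 37, 10, 91, 46, 82, …; 19^10 ≡ 1 (mod 99).
So |⟨19⟩| = 10.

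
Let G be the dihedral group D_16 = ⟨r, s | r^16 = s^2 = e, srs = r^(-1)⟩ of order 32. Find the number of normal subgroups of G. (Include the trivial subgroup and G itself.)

G has 36 subgroups. Checking conjugation-invariance by order — order 1: 1/1 normal; order 2: 1/17 normal; order 4: 1/9 normal; order 8: 1/5 normal; order 16: 3/3 normal; order 32: 1/1 normal.
Total normal subgroups: 8.

8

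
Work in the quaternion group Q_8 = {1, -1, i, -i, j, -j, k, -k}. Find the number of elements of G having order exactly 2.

1

The elements of order 2 are: -1.
That's 1.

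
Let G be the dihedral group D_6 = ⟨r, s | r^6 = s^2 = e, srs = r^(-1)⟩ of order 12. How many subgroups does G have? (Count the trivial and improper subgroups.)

|G| = 12, so by Lagrange every subgroup order divides 12. Divisors: 1, 2, 3, 4, 6, 12.
Subgroups by order — order 1: 1; order 2: 7; order 3: 1; order 4: 3; order 6: 3; order 12: 1.
Total: 1 + 7 + 1 + 3 + 3 + 1 = 16.

16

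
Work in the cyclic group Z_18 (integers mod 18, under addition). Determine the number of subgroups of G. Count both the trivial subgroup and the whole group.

A cyclic group of order 18 has exactly one subgroup for each divisor of 18.
Divisors of 18: 1, 2, 3, 6, 9, 18.
So Z_18 has 6 subgroups.

6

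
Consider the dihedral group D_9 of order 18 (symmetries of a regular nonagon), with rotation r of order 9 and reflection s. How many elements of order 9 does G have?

6

The elements of order 9 are: r, r^2, r^4, r^5, r^7, r^8.
That's 6.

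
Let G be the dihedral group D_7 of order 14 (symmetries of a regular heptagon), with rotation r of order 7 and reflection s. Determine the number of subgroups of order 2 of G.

|G| = 14 and 2 | 14, so subgroups of order 2 are possible by Lagrange.
The subgroups of order 2 are: {e, r^2s}; {e, r^3s}; {e, r^4s}; {e, r^5s}; … (7 in all).
So G has 7 subgroups of order 2.

7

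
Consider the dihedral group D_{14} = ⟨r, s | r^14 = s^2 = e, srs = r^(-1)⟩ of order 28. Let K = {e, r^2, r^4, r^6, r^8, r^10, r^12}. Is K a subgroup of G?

|K| = 7 divides |G| = 28, consistent with Lagrange.
K contains the identity, every element's inverse is in K, and K is closed under ·: it is a subgroup.
In fact K = ⟨r^4⟩.

Yes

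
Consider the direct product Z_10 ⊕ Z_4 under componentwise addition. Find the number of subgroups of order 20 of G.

|G| = 40 and 20 | 40, so subgroups of order 20 are possible by Lagrange.
The subgroups of order 20 are: {(0,0), (0,1), (0,2), (0,3), (2,0), (2,1), (2,2), (2,3), (4,0), (4,1), (4,2), (4,3), (6,0), (6,1), (6,2), (6,3), (8,0), (8,1), (8,2), (8,3)}; {(0,0), (0,2), (1,0), (1,2), (2,0), (2,2), (3,0), (3,2), (4,0), (4,2), (5,0), (5,2), (6,0), (6,2), (7,0), (7,2), (8,0), (8,2), (9,0), (9,2)}; {(0,0), (0,2), (1,1), (1,3), (2,0), (2,2), (3,1), (3,3), (4,0), (4,2), (5,1), (5,3), (6,0), (6,2), (7,1), (7,3), (8,0), (8,2), (9,1), (9,3)}.
So G has 3 subgroups of order 20.

3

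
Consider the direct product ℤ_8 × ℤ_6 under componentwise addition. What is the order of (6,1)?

The order of (6,1) in Z_8 × Z_6 is lcm(ord(6) in Z_8, ord(1) in Z_6).
ord(6) = 4 and ord(1) = 6, so |⟨(6,1)⟩| = lcm(4, 6) = 12.

12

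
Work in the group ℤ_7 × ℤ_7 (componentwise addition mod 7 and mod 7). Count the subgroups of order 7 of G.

8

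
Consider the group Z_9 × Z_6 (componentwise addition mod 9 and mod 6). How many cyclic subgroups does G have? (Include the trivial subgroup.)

16

A cyclic subgroup of order d is generated by each of its φ(d) elements of order d, so the cyclic subgroups of order d number (#elements of order d)/φ(d).
Cyclic subgroups by order — order 1: 1; order 2: 1; order 3: 4; order 6: 4; order 9: 3; order 18: 3.
Total: 16.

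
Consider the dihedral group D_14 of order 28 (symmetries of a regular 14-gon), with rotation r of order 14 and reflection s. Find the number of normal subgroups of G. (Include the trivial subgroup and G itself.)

G has 28 subgroups. Checking conjugation-invariance by order — order 1: 1/1 normal; order 2: 1/15 normal; order 4: 0/7 normal; order 7: 1/1 normal; order 14: 3/3 normal; order 28: 1/1 normal.
Total normal subgroups: 7.

7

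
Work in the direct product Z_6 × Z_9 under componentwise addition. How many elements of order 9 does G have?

An element (a,b) has order lcm(ord(a), ord(b)); count pairs with lcm equal to 9.
Enumerating gives 18 such elements.

18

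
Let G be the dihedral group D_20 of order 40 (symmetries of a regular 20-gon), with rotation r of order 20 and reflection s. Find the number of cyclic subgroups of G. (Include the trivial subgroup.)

Group the elements of G by the cyclic subgroup they generate; each cyclic subgroup of order d accounts for φ(d) elements.
Cyclic subgroups by order — order 1: 1; order 2: 21; order 4: 1; order 5: 1; order 10: 1; order 20: 1.
Total: 26.

26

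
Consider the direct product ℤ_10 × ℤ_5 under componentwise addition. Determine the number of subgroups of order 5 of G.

|G| = 50 and 5 | 50, so subgroups of order 5 are possible by Lagrange.
The subgroups of order 5 are: {(0,0), (0,1), (0,2), (0,3), (0,4)}; {(0,0), (2,0), (4,0), (6,0), (8,0)}; {(0,0), (2,1), (4,2), (6,3), (8,4)}; {(0,0), (2,2), (4,4), (6,1), (8,3)}; … (6 in all).
So G has 6 subgroups of order 5.

6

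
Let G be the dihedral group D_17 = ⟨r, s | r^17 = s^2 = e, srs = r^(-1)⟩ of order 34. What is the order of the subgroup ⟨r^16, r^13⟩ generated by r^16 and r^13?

17

|⟨r^16⟩| = 17 and |⟨r^13⟩| = 17, so |H| is a multiple of lcm(17, 17) = 17 and divides |G| = 34.
Closing under the operation: H = {e, r, r^2, r^3, r^4, r^5, r^6, r^7, r^8, r^9, r^10, r^11, r^12, r^13, r^14, r^15, r^16}, so |H| = 17.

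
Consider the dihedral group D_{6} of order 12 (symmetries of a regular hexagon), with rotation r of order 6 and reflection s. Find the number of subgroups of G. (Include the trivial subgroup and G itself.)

16

|G| = 12, so by Lagrange every subgroup order divides 12. Divisors: 1, 2, 3, 4, 6, 12.
Subgroups by order — order 1: 1; order 2: 7; order 3: 1; order 4: 3; order 6: 3; order 12: 1.
Total: 1 + 7 + 1 + 3 + 3 + 1 = 16.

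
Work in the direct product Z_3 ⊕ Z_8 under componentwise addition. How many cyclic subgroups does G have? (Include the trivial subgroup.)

8

Group the elements of G by the cyclic subgroup they generate; each cyclic subgroup of order d accounts for φ(d) elements.
Cyclic subgroups by order — order 1: 1; order 2: 1; order 3: 1; order 4: 1; order 6: 1; order 8: 1; order 12: 1; order 24: 1.
Total: 8.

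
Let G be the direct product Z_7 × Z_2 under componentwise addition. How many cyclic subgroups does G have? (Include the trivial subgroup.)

4

A cyclic subgroup of order d is generated by each of its φ(d) elements of order d, so the cyclic subgroups of order d number (#elements of order d)/φ(d).
Cyclic subgroups by order — order 1: 1; order 2: 1; order 7: 1; order 14: 1.
Total: 4.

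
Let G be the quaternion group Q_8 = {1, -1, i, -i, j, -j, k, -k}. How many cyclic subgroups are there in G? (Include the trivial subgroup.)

A cyclic subgroup of order d is generated by each of its φ(d) elements of order d, so the cyclic subgroups of order d number (#elements of order d)/φ(d).
Cyclic subgroups by order — order 1: 1; order 2: 1; order 4: 3.
Total: 5.

5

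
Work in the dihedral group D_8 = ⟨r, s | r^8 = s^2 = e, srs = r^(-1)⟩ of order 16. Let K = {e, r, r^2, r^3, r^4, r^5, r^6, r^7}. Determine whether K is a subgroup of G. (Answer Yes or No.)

|K| = 8 divides |G| = 16, consistent with Lagrange.
K contains the identity, every element's inverse is in K, and K is closed under ·: it is a subgroup.
In fact K = ⟨r^7⟩.

Yes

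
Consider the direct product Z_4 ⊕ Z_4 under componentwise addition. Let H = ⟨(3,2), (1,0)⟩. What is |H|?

8

|⟨(3,2)⟩| = 4 and |⟨(1,0)⟩| = 4, so |H| is a multiple of lcm(4, 4) = 4 and divides |G| = 16.
Closing under the operation: H = {(0,0), (0,2), (1,0), (1,2), (2,0), (2,2), (3,0), (3,2)}, so |H| = 8.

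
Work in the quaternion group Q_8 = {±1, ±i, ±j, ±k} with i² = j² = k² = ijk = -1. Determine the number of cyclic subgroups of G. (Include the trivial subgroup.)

5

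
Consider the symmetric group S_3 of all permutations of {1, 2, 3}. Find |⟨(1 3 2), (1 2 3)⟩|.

3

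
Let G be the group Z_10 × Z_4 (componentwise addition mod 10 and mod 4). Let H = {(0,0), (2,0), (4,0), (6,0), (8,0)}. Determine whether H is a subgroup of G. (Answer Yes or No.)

Yes

|H| = 5 divides |G| = 40, consistent with Lagrange.
H contains the identity, every element's inverse is in H, and H is closed under +: it is a subgroup.
In fact H = ⟨(4,0)⟩.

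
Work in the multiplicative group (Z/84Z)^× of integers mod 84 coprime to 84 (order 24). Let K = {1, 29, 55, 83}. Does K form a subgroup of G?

Yes

|K| = 4 divides |G| = 24, consistent with Lagrange.
K contains the identity, every element's inverse is in K, and K is closed under ·: it is a subgroup.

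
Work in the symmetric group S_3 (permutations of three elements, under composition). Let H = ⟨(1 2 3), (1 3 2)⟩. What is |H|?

3

|⟨(1 2 3)⟩| = 3 and |⟨(1 3 2)⟩| = 3, so |H| is a multiple of lcm(3, 3) = 3 and divides |G| = 6.
Closing under the operation: H = {e, (1 2 3), (1 3 2)}, so |H| = 3.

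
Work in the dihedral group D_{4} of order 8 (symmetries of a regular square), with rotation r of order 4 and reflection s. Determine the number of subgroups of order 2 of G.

|G| = 8 and 2 | 8, so subgroups of order 2 are possible by Lagrange.
The subgroups of order 2 are: {e, r^2}; {e, r^2s}; {e, r^3s}; {e, rs}; … (5 in all).
So G has 5 subgroups of order 2.

5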